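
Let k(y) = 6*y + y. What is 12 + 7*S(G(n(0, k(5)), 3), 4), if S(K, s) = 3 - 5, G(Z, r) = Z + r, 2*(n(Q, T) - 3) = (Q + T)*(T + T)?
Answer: -2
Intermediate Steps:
k(y) = 7*y
n(Q, T) = 3 + T*(Q + T) (n(Q, T) = 3 + ((Q + T)*(T + T))/2 = 3 + ((Q + T)*(2*T))/2 = 3 + (2*T*(Q + T))/2 = 3 + T*(Q + T))
S(K, s) = -2
12 + 7*S(G(n(0, k(5)), 3), 4) = 12 + 7*(-2) = 12 - 14 = -2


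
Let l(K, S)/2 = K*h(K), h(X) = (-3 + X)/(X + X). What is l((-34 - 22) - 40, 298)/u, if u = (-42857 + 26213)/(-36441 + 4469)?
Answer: -263769/1387 ≈ -190.17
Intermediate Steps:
h(X) = (-3 + X)/(2*X) (h(X) = (-3 + X)/((2*X)) = (-3 + X)*(1/(2*X)) = (-3 + X)/(2*X))
l(K, S) = -3 + K (l(K, S) = 2*(K*((-3 + K)/(2*K))) = 2*(-3/2 + K/2) = -3 + K)
u = 4161/7993 (u = -16644/(-31972) = -16644*(-1/31972) = 4161/7993 ≈ 0.52058)
l((-34 - 22) - 40, 298)/u = (-3 + ((-34 - 22) - 40))/(4161/7993) = (-3 + (-56 - 40))*(7993/4161) = (-3 - 96)*(7993/4161) = -99*7993/4161 = -263769/1387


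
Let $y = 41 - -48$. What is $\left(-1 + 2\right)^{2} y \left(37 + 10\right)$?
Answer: $4183$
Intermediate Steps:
$y = 89$ ($y = 41 + 48 = 89$)
$\left(-1 + 2\right)^{2} y \left(37 + 10\right) = \left(-1 + 2\right)^{2} \cdot 89 \left(37 + 10\right) = 1^{2} \cdot 89 \cdot 47 = 1 \cdot 89 \cdot 47 = 89 \cdot 47 = 4183$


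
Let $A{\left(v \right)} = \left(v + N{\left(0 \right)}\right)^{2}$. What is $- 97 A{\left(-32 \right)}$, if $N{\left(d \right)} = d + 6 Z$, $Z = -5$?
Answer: $-372868$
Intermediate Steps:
$N{\left(d \right)} = -30 + d$ ($N{\left(d \right)} = d + 6 \left(-5\right) = d - 30 = -30 + d$)
$A{\left(v \right)} = \left(-30 + v\right)^{2}$ ($A{\left(v \right)} = \left(v + \left(-30 + 0\right)\right)^{2} = \left(v - 30\right)^{2} = \left(-30 + v\right)^{2}$)
$- 97 A{\left(-32 \right)} = - 97 \left(-30 - 32\right)^{2} = - 97 \left(-62\right)^{2} = \left(-97\right) 3844 = -372868$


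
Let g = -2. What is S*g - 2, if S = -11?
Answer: 20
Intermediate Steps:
S*g - 2 = -11*(-2) - 2 = 22 - 2 = 20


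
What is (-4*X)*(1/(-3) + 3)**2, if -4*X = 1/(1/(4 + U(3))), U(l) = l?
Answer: 448/9 ≈ 49.778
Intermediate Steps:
X = -7/4 (X = -1/(4*(1/(4 + 3))) = -1/(4*(1/7)) = -1/(4*1/7) = -1/4*7 = -7/4 ≈ -1.7500)
(-4*X)*(1/(-3) + 3)**2 = (-4*(-7/4))*(1/(-3) + 3)**2 = 7*(1*(-1/3) + 3)**2 = 7*(-1/3 + 3)**2 = 7*(8/3)**2 = 7*(64/9) = 448/9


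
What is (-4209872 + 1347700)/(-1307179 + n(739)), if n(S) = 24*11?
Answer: 2862172/1306915 ≈ 2.1900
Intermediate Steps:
n(S) = 264
(-4209872 + 1347700)/(-1307179 + n(739)) = (-4209872 + 1347700)/(-1307179 + 264) = -2862172/(-1306915) = -2862172*(-1/1306915) = 2862172/1306915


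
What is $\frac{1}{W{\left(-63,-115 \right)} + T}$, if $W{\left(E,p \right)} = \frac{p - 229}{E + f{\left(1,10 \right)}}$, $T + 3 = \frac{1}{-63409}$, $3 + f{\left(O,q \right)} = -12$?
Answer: $\frac{2472951}{3487456} \approx 0.7091$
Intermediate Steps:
$f{\left(O,q \right)} = -15$ ($f{\left(O,q \right)} = -3 - 12 = -15$)
$T = - \frac{190228}{63409}$ ($T = -3 + \frac{1}{-63409} = -3 - \frac{1}{63409} = - \frac{190228}{63409} \approx -3.0$)
$W{\left(E,p \right)} = \frac{-229 + p}{-15 + E}$ ($W{\left(E,p \right)} = \frac{p - 229}{E - 15} = \frac{-229 + p}{-15 + E}$)
$\frac{1}{W{\left(-63,-115 \right)} + T} = \frac{1}{\frac{-229 - 115}{-15 - 63} - \frac{190228}{63409}} = \frac{1}{\frac{1}{-78} \left(-344\right) - \frac{190228}{63409}} = \frac{1}{\left(- \frac{1}{78}\right) \left(-344\right) - \frac{190228}{63409}} = \frac{1}{\frac{172}{39} - \frac{190228}{63409}} = \frac{1}{\frac{3487456}{2472951}} = \frac{2472951}{3487456}$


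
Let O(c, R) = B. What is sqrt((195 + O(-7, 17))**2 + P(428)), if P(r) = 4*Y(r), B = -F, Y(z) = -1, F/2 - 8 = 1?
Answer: 5*sqrt(1253) ≈ 176.99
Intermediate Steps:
F = 18 (F = 16 + 2*1 = 16 + 2 = 18)
B = -18 (B = -1*18 = -18)
O(c, R) = -18
P(r) = -4 (P(r) = 4*(-1) = -4)
sqrt((195 + O(-7, 17))**2 + P(428)) = sqrt((195 - 18)**2 - 4) = sqrt(177**2 - 4) = sqrt(31329 - 4) = sqrt(31325) = 5*sqrt(1253)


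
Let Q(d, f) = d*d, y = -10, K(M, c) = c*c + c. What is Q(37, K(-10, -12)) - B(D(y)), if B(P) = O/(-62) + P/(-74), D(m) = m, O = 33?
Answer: 3141397/2294 ≈ 1369.4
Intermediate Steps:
K(M, c) = c + c**2 (K(M, c) = c**2 + c = c + c**2)
Q(d, f) = d**2
B(P) = -33/62 - P/74 (B(P) = 33/(-62) + P/(-74) = 33*(-1/62) + P*(-1/74) = -33/62 - P/74)
Q(37, K(-10, -12)) - B(D(y)) = 37**2 - (-33/62 - 1/74*(-10)) = 1369 - (-33/62 + 5/37) = 1369 - 1*(-911/2294) = 1369 + 911/2294 = 3141397/2294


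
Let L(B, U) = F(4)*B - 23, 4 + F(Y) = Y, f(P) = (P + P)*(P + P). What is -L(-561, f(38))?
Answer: 23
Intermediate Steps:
f(P) = 4*P**2 (f(P) = (2*P)*(2*P) = 4*P**2)
F(Y) = -4 + Y
L(B, U) = -23 (L(B, U) = (-4 + 4)*B - 23 = 0*B - 23 = 0 - 23 = -23)
-L(-561, f(38)) = -1*(-23) = 23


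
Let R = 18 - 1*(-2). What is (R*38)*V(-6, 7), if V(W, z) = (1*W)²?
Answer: 27360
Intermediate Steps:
V(W, z) = W²
R = 20 (R = 18 + 2 = 20)
(R*38)*V(-6, 7) = (20*38)*(-6)² = 760*36 = 27360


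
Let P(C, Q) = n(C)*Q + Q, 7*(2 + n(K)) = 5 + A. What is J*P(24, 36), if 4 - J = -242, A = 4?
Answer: 17712/7 ≈ 2530.3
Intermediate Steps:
J = 246 (J = 4 - 1*(-242) = 4 + 242 = 246)
n(K) = -5/7 (n(K) = -2 + (5 + 4)/7 = -2 + (⅐)*9 = -2 + 9/7 = -5/7)
P(C, Q) = 2*Q/7 (P(C, Q) = -5*Q/7 + Q = 2*Q/7)
J*P(24, 36) = 246*((2/7)*36) = 246*(72/7) = 17712/7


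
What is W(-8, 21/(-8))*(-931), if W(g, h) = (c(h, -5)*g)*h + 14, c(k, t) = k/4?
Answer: -6517/32 ≈ -203.66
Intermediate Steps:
c(k, t) = k/4 (c(k, t) = k*(¼) = k/4)
W(g, h) = 14 + g*h²/4 (W(g, h) = ((h/4)*g)*h + 14 = (g*h/4)*h + 14 = g*h²/4 + 14 = 14 + g*h²/4)
W(-8, 21/(-8))*(-931) = (14 + (¼)*(-8)*(21/(-8))²)*(-931) = (14 + (¼)*(-8)*(21*(-⅛))²)*(-931) = (14 + (¼)*(-8)*(-21/8)²)*(-931) = (14 + (¼)*(-8)*(441/64))*(-931) = (14 - 441/32)*(-931) = (7/32)*(-931) = -6517/32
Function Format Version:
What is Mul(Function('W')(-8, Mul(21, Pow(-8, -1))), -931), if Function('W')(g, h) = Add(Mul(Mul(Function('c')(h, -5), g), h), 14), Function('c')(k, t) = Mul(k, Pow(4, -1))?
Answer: Rational(-6517, 32) ≈ -203.66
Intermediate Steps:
Function('c')(k, t) = Mul(Rational(1, 4), k) (Function('c')(k, t) = Mul(k, Rational(1, 4)) = Mul(Rational(1, 4), k))
Function('W')(g, h) = Add(14, Mul(Rational(1, 4), g, Pow(h, 2))) (Function('W')(g, h) = Add(Mul(Mul(Mul(Rational(1, 4), h), g), h), 14) = Add(Mul(Mul(Rational(1, 4), g, h), h), 14) = Add(Mul(Rational(1, 4), g, Pow(h, 2)), 14) = Add(14, Mul(Rational(1, 4), g, Pow(h, 2))))
Mul(Function('W')(-8, Mul(21, Pow(-8, -1))), -931) = Mul(Add(14, Mul(Rational(1, 4), -8, Pow(Mul(21, Pow(-8, -1)), 2))), -931) = Mul(Add(14, Mul(Rational(1, 4), -8, Pow(Mul(21, Rational(-1, 8)), 2))), -931) = Mul(Add(14, Mul(Rational(1, 4), -8, Pow(Rational(-21, 8), 2))), -931) = Mul(Add(14, Mul(Rational(1, 4), -8, Rational(441, 64))), -931) = Mul(Add(14, Rational(-441, 32)), -931) = Mul(Rational(7, 32), -931) = Rational(-6517, 32)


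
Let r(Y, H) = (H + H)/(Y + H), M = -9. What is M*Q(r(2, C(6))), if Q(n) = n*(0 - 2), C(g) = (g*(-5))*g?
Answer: 3240/89 ≈ 36.404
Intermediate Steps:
C(g) = -5*g² (C(g) = (-5*g)*g = -5*g²)
r(Y, H) = 2*H/(H + Y) (r(Y, H) = (2*H)/(H + Y) = 2*H/(H + Y))
Q(n) = -2*n (Q(n) = n*(-2) = -2*n)
M*Q(r(2, C(6))) = -(-18)*2*(-5*6²)/(-5*6² + 2) = -(-18)*2*(-5*36)/(-5*36 + 2) = -(-18)*2*(-180)/(-180 + 2) = -(-18)*2*(-180)/(-178) = -(-18)*2*(-180)*(-1/178) = -(-18)*180/89 = -9*(-360/89) = 3240/89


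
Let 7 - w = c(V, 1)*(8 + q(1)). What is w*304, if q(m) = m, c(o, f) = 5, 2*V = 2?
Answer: -11552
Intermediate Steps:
V = 1 (V = (½)*2 = 1)
w = -38 (w = 7 - 5*(8 + 1) = 7 - 5*9 = 7 - 1*45 = 7 - 45 = -38)
w*304 = -38*304 = -11552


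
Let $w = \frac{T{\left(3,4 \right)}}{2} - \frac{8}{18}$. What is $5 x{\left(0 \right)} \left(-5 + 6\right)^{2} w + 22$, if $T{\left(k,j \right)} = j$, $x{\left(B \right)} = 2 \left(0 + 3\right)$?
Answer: $\frac{206}{3} \approx 68.667$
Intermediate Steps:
$x{\left(B \right)} = 6$ ($x{\left(B \right)} = 2 \cdot 3 = 6$)
$w = \frac{14}{9}$ ($w = \frac{4}{2} - \frac{8}{18} = 4 \cdot \frac{1}{2} - \frac{4}{9} = 2 - \frac{4}{9} = \frac{14}{9} \approx 1.5556$)
$5 x{\left(0 \right)} \left(-5 + 6\right)^{2} w + 22 = 5 \cdot 6 \left(-5 + 6\right)^{2} \cdot \frac{14}{9} + 22 = 30 \cdot 1^{2} \cdot \frac{14}{9} + 22 = 30 \cdot 1 \cdot \frac{14}{9} + 22 = 30 \cdot \frac{14}{9} + 22 = \frac{140}{3} + 22 = \frac{206}{3}$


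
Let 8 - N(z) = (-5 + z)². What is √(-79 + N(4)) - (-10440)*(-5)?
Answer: -52200 + 6*I*√2 ≈ -52200.0 + 8.4853*I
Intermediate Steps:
N(z) = 8 - (-5 + z)²
√(-79 + N(4)) - (-10440)*(-5) = √(-79 + (8 - (-5 + 4)²)) - (-10440)*(-5) = √(-79 + (8 - 1*(-1)²)) - 72*725 = √(-79 + (8 - 1*1)) - 52200 = √(-79 + (8 - 1)) - 52200 = √(-79 + 7) - 52200 = √(-72) - 52200 = 6*I*√2 - 52200 = -52200 + 6*I*√2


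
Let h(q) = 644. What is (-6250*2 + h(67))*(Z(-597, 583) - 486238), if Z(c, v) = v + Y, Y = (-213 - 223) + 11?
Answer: 5762964480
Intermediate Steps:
Y = -425 (Y = -436 + 11 = -425)
Z(c, v) = -425 + v (Z(c, v) = v - 425 = -425 + v)
(-6250*2 + h(67))*(Z(-597, 583) - 486238) = (-6250*2 + 644)*((-425 + 583) - 486238) = (-12500 + 644)*(158 - 486238) = -11856*(-486080) = 5762964480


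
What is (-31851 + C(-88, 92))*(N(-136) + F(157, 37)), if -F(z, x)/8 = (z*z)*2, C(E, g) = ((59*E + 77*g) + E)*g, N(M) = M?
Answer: -52911838840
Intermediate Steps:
C(E, g) = g*(60*E + 77*g) (C(E, g) = (60*E + 77*g)*g = g*(60*E + 77*g))
F(z, x) = -16*z**2 (F(z, x) = -8*z*z*2 = -8*z**2*2 = -16*z**2)
(-31851 + C(-88, 92))*(N(-136) + F(157, 37)) = (-31851 + 92*(60*(-88) + 77*92))*(-136 - 16*157**2) = (-31851 + 92*(-5280 + 7084))*(-136 - 16*24649) = (-31851 + 92*1804)*(-136 - 394384) = (-31851 + 165968)*(-394520) = 134117*(-394520) = -52911838840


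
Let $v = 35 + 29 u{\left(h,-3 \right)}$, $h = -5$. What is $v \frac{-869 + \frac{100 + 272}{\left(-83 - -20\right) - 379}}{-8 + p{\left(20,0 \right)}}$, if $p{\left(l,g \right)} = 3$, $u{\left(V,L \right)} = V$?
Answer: $- \frac{4229170}{221} \approx -19137.0$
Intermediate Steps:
$v = -110$ ($v = 35 + 29 \left(-5\right) = 35 - 145 = -110$)
$v \frac{-869 + \frac{100 + 272}{\left(-83 - -20\right) - 379}}{-8 + p{\left(20,0 \right)}} = - 110 \frac{-869 + \frac{100 + 272}{\left(-83 - -20\right) - 379}}{-8 + 3} = - 110 \frac{-869 + \frac{372}{\left(-83 + 20\right) - 379}}{-5} = - 110 \left(-869 + \frac{372}{-63 - 379}\right) \left(- \frac{1}{5}\right) = - 110 \left(-869 + \frac{372}{-442}\right) \left(- \frac{1}{5}\right) = - 110 \left(-869 + 372 \left(- \frac{1}{442}\right)\right) \left(- \frac{1}{5}\right) = - 110 \left(-869 - \frac{186}{221}\right) \left(- \frac{1}{5}\right) = - 110 \left(\left(- \frac{192235}{221}\right) \left(- \frac{1}{5}\right)\right) = \left(-110\right) \frac{38447}{221} = - \frac{4229170}{221}$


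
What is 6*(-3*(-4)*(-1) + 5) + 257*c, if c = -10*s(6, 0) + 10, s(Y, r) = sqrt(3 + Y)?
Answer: -5182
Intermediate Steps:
c = -20 (c = -10*sqrt(3 + 6) + 10 = -10*sqrt(9) + 10 = -10*3 + 10 = -30 + 10 = -20)
6*(-3*(-4)*(-1) + 5) + 257*c = 6*(-3*(-4)*(-1) + 5) + 257*(-20) = 6*(12*(-1) + 5) - 5140 = 6*(-12 + 5) - 5140 = 6*(-7) - 5140 = -42 - 5140 = -5182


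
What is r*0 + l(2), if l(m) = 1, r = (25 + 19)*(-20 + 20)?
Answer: 1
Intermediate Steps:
r = 0 (r = 44*0 = 0)
r*0 + l(2) = 0*0 + 1 = 0 + 1 = 1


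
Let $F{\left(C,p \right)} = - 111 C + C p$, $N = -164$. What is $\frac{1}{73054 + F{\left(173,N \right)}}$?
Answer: $\frac{1}{25479} \approx 3.9248 \cdot 10^{-5}$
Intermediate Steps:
$\frac{1}{73054 + F{\left(173,N \right)}} = \frac{1}{73054 + 173 \left(-111 - 164\right)} = \frac{1}{73054 + 173 \left(-275\right)} = \frac{1}{73054 - 47575} = \frac{1}{25479}$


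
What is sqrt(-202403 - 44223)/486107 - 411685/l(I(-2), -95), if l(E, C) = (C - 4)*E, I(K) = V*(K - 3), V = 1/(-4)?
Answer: 329348/99 + I*sqrt(246626)/486107 ≈ 3326.7 + 0.0010216*I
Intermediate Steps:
V = -1/4 ≈ -0.25000
I(K) = 3/4 - K/4 (I(K) = -(K - 3)/4 = -(-3 + K)/4 = 3/4 - K/4)
l(E, C) = E*(-4 + C) (l(E, C) = (-4 + C)*E = E*(-4 + C))
sqrt(-202403 - 44223)/486107 - 411685/l(I(-2), -95) = sqrt(-202403 - 44223)/486107 - 411685*1/((-4 - 95)*(3/4 - 1/4*(-2))) = sqrt(-246626)*(1/486107) - 411685*(-1/(99*(3/4 + 1/2))) = (I*sqrt(246626))*(1/486107) - 411685/((5/4)*(-99)) = I*sqrt(246626)/486107 - 411685/(-495/4) = I*sqrt(246626)/486107 - 411685*(-4/495) = I*sqrt(246626)/486107 + 329348/99 = 329348/99 + I*sqrt(246626)/486107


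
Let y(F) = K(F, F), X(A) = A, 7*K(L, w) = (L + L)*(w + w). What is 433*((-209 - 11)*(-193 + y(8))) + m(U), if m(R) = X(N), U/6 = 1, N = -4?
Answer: 104309672/7 ≈ 1.4901e+7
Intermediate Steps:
K(L, w) = 4*L*w/7 (K(L, w) = ((L + L)*(w + w))/7 = ((2*L)*(2*w))/7 = (4*L*w)/7 = 4*L*w/7)
y(F) = 4*F²/7 (y(F) = 4*F*F/7 = 4*F²/7)
U = 6 (U = 6*1 = 6)
m(R) = -4
433*((-209 - 11)*(-193 + y(8))) + m(U) = 433*((-209 - 11)*(-193 + (4/7)*8²)) - 4 = 433*(-220*(-193 + (4/7)*64)) - 4 = 433*(-220*(-193 + 256/7)) - 4 = 433*(-220*(-1095/7)) - 4 = 433*(240900/7) - 4 = 104309700/7 - 4 = 104309672/7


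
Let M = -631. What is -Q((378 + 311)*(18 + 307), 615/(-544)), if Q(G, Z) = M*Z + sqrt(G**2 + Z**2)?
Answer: -388065/544 - 5*sqrt(593557718056729)/544 ≈ -2.2464e+5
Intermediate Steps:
Q(G, Z) = sqrt(G**2 + Z**2) - 631*Z (Q(G, Z) = -631*Z + sqrt(G**2 + Z**2) = sqrt(G**2 + Z**2) - 631*Z)
-Q((378 + 311)*(18 + 307), 615/(-544)) = -(sqrt(((378 + 311)*(18 + 307))**2 + (615/(-544))**2) - 388065/(-544)) = -(sqrt((689*325)**2 + (615*(-1/544))**2) - 388065*(-1)/544) = -(sqrt(223925**2 + (-615/544)**2) - 631*(-615/544)) = -(sqrt(50142405625 + 378225/295936) + 388065/544) = -(sqrt(14838942951418225/295936) + 388065/544) = -(5*sqrt(593557718056729)/544 + 388065/544) = -(388065/544 + 5*sqrt(593557718056729)/544) = -388065/544 - 5*sqrt(593557718056729)/544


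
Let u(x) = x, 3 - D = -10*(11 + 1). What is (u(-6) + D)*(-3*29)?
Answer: -10179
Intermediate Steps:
D = 123 (D = 3 - (-10)*(11 + 1) = 3 - (-10)*12 = 3 - 1*(-120) = 3 + 120 = 123)
(u(-6) + D)*(-3*29) = (-6 + 123)*(-3*29) = 117*(-87) = -10179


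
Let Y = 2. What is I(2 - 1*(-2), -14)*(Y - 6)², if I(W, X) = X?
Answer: -224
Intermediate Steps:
I(2 - 1*(-2), -14)*(Y - 6)² = -14*(2 - 6)² = -14*(-4)² = -14*16 = -224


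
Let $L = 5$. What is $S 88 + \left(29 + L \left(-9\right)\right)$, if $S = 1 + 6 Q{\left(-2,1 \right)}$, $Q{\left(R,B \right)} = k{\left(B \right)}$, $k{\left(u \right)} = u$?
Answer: $600$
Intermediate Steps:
$Q{\left(R,B \right)} = B$
$S = 7$ ($S = 1 + 6 \cdot 1 = 1 + 6 = 7$)
$S 88 + \left(29 + L \left(-9\right)\right) = 7 \cdot 88 + \left(29 + 5 \left(-9\right)\right) = 616 + \left(29 - 45\right) = 616 - 16 = 600$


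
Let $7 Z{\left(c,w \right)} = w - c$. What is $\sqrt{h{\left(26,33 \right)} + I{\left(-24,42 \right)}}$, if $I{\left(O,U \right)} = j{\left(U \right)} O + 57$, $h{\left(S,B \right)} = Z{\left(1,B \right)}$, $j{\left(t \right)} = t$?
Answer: $\frac{5 i \sqrt{1855}}{7} \approx 30.764 i$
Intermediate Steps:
$Z{\left(c,w \right)} = - \frac{c}{7} + \frac{w}{7}$ ($Z{\left(c,w \right)} = \frac{w - c}{7} = - \frac{c}{7} + \frac{w}{7}$)
$h{\left(S,B \right)} = - \frac{1}{7} + \frac{B}{7}$ ($h{\left(S,B \right)} = \left(- \frac{1}{7}\right) 1 + \frac{B}{7} = - \frac{1}{7} + \frac{B}{7}$)
$I{\left(O,U \right)} = 57 + O U$ ($I{\left(O,U \right)} = U O + 57 = O U + 57 = 57 + O U$)
$\sqrt{h{\left(26,33 \right)} + I{\left(-24,42 \right)}} = \sqrt{\left(- \frac{1}{7} + \frac{1}{7} \cdot 33\right) + \left(57 - 1008\right)} = \sqrt{\left(- \frac{1}{7} + \frac{33}{7}\right) + \left(57 - 1008\right)} = \sqrt{\frac{32}{7} - 951} = \sqrt{- \frac{6625}{7}} = \frac{5 i \sqrt{1855}}{7}$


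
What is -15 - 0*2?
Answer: -15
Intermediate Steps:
-15 - 0*2 = -15 - 8*0 = -15 + 0 = -15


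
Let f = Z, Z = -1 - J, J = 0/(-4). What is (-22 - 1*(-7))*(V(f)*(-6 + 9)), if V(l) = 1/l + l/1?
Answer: 90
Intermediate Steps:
J = 0 (J = 0*(-¼) = 0)
Z = -1 (Z = -1 - 1*0 = -1 + 0 = -1)
f = -1
V(l) = l + 1/l (V(l) = 1/l + l*1 = 1/l + l = l + 1/l)
(-22 - 1*(-7))*(V(f)*(-6 + 9)) = (-22 - 1*(-7))*((-1 + 1/(-1))*(-6 + 9)) = (-22 + 7)*((-1 - 1)*3) = -(-30)*3 = -15*(-6) = 90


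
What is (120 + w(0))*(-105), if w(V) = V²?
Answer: -12600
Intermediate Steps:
(120 + w(0))*(-105) = (120 + 0²)*(-105) = (120 + 0)*(-105) = 120*(-105) = -12600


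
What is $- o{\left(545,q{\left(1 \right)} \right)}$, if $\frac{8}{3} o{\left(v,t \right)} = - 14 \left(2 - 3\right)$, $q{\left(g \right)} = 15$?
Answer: $- \frac{21}{4} \approx -5.25$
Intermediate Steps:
$o{\left(v,t \right)} = \frac{21}{4}$ ($o{\left(v,t \right)} = \frac{3 \left(- 14 \left(2 - 3\right)\right)}{8} = \frac{3 \left(\left(-14\right) \left(-1\right)\right)}{8} = \frac{3}{8} \cdot 14 = \frac{21}{4}$)
$- o{\left(545,q{\left(1 \right)} \right)} = \left(-1\right) \frac{21}{4} = - \frac{21}{4}$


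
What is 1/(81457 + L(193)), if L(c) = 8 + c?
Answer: 1/81658 ≈ 1.2246e-5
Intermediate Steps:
1/(81457 + L(193)) = 1/(81457 + (8 + 193)) = 1/(81457 + 201) = 1/81658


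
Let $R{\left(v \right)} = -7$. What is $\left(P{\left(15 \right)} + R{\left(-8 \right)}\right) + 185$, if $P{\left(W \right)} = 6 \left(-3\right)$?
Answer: $160$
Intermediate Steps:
$P{\left(W \right)} = -18$
$\left(P{\left(15 \right)} + R{\left(-8 \right)}\right) + 185 = \left(-18 - 7\right) + 185 = -25 + 185 = 160$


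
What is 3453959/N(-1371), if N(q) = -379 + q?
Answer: -3453959/1750 ≈ -1973.7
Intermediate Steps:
3453959/N(-1371) = 3453959/(-379 - 1371) = 3453959/(-1750) = 3453959*(-1/1750) = -3453959/1750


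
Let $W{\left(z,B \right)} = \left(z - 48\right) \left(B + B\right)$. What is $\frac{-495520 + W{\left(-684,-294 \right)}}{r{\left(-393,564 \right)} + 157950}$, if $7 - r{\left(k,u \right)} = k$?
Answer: $- \frac{32552}{79175} \approx -0.41114$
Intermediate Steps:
$W{\left(z,B \right)} = 2 B \left(-48 + z\right)$ ($W{\left(z,B \right)} = \left(-48 + z\right) 2 B = 2 B \left(-48 + z\right)$)
$r{\left(k,u \right)} = 7 - k$
$\frac{-495520 + W{\left(-684,-294 \right)}}{r{\left(-393,564 \right)} + 157950} = \frac{-495520 + 2 \left(-294\right) \left(-48 - 684\right)}{\left(7 - -393\right) + 157950} = \frac{-495520 + 2 \left(-294\right) \left(-732\right)}{\left(7 + 393\right) + 157950} = \frac{-495520 + 430416}{400 + 157950} = - \frac{65104}{158350} = \left(-65104\right) \frac{1}{158350} = - \frac{32552}{79175}$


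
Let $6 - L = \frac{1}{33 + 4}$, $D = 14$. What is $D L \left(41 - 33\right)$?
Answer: $\frac{24752}{37} \approx 668.97$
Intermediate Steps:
$L = \frac{221}{37}$ ($L = 6 - \frac{1}{33 + 4} = 6 - \frac{1}{37} = \frac{221}{37} \approx 5.973$)
$D L \left(41 - 33\right) = 14 \frac{221 \left(41 - 33\right)}{37} = 14 \cdot \frac{221}{37} \cdot 8 = 14 \cdot \frac{1768}{37} = \frac{24752}{37}$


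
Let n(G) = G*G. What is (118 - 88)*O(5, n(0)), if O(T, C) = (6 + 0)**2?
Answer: 1080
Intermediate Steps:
n(G) = G**2
O(T, C) = 36 (O(T, C) = 6**2 = 36)
(118 - 88)*O(5, n(0)) = (118 - 88)*36 = 30*36 = 1080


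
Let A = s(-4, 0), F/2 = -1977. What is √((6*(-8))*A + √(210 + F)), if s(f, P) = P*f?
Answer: 2*(-26)^(¼)*√3 ≈ 5.5312 + 5.5312*I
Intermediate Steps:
F = -3954 (F = 2*(-1977) = -3954)
A = 0 (A = 0*(-4) = 0)
√((6*(-8))*A + √(210 + F)) = √((6*(-8))*0 + √(210 - 3954)) = √(-48*0 + √(-3744)) = √(0 + 12*I*√26) = √(12*I*√26) = 2*√3*26^(¼)*√I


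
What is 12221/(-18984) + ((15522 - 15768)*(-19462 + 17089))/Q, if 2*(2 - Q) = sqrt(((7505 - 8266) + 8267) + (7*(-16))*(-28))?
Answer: -2113960841/4802952 - 27798*sqrt(10642)/253 ≈ -11775.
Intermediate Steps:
Q = 2 - sqrt(10642)/2 (Q = 2 - sqrt(((7505 - 8266) + 8267) + (7*(-16))*(-28))/2 = 2 - sqrt((-761 + 8267) - 112*(-28))/2 = 2 - sqrt(7506 + 3136)/2 = 2 - sqrt(10642)/2 ≈ -49.580)
12221/(-18984) + ((15522 - 15768)*(-19462 + 17089))/Q = 12221/(-18984) + ((15522 - 15768)*(-19462 + 17089))/(2 - sqrt(10642)/2) = 12221*(-1/18984) + (-246*(-2373))/(2 - sqrt(10642)/2) = -12221/18984 + 583758/(2 - sqrt(10642)/2)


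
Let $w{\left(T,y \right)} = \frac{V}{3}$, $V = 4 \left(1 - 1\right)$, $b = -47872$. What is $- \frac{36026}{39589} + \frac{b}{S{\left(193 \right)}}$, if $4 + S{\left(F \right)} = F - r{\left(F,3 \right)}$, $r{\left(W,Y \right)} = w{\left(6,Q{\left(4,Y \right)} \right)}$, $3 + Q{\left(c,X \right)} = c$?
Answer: $- \frac{1902013522}{7482321} \approx -254.2$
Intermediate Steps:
$Q{\left(c,X \right)} = -3 + c$
$V = 0$ ($V = 4 \cdot 0 = 0$)
$w{\left(T,y \right)} = 0$ ($w{\left(T,y \right)} = \frac{0}{3} = 0 \cdot \frac{1}{3} = 0$)
$r{\left(W,Y \right)} = 0$
$S{\left(F \right)} = -4 + F$ ($S{\left(F \right)} = -4 + \left(F - 0\right) = -4 + \left(F + 0\right) = -4 + F$)
$- \frac{36026}{39589} + \frac{b}{S{\left(193 \right)}} = - \frac{36026}{39589} - \frac{47872}{-4 + 193} = \left(-36026\right) \frac{1}{39589} - \frac{47872}{189} = - \frac{36026}{39589} - \frac{47872}{189} = - \frac{1902013522}{7482321}$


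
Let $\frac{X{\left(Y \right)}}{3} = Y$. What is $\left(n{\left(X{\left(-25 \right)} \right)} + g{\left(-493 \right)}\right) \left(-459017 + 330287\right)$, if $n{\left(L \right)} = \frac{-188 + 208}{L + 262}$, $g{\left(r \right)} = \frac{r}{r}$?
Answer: $- \frac{26647110}{187} \approx -1.425 \cdot 10^{5}$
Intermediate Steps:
$g{\left(r \right)} = 1$
$X{\left(Y \right)} = 3 Y$
$n{\left(L \right)} = \frac{20}{262 + L}$
$\left(n{\left(X{\left(-25 \right)} \right)} + g{\left(-493 \right)}\right) \left(-459017 + 330287\right) = \left(\frac{20}{262 + 3 \left(-25\right)} + 1\right) \left(-459017 + 330287\right) = \left(\frac{20}{262 - 75} + 1\right) \left(-128730\right) = \left(\frac{20}{187} + 1\right) \left(-128730\right) = \frac{207}{187} \left(-128730\right) = - \frac{26647110}{187}$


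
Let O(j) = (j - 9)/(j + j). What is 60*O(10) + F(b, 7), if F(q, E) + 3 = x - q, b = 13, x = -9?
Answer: -22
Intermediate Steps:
O(j) = (-9 + j)/(2*j) (O(j) = (-9 + j)/((2*j)) = (-9 + j)*(1/(2*j)) = (-9 + j)/(2*j))
F(q, E) = -12 - q (F(q, E) = -3 + (-9 - q) = -12 - q)
60*O(10) + F(b, 7) = 60*((1/2)*(-9 + 10)/10) + (-12 - 1*13) = 60*((1/2)*(1/10)*1) + (-12 - 13) = 60*(1/20) - 25 = 3 - 25 = -22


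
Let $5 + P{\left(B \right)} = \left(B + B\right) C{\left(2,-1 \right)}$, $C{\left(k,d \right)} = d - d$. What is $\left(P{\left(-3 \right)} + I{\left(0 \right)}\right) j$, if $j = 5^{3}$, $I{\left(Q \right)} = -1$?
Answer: $-750$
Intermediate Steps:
$C{\left(k,d \right)} = 0$
$P{\left(B \right)} = -5$ ($P{\left(B \right)} = -5 + \left(B + B\right) 0 = -5 + 2 B 0 = -5 + 0 = -5$)
$j = 125$
$\left(P{\left(-3 \right)} + I{\left(0 \right)}\right) j = \left(-5 - 1\right) 125 = \left(-6\right) 125 = -750$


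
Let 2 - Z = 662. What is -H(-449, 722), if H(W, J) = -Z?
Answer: -660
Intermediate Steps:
Z = -660 (Z = 2 - 1*662 = 2 - 662 = -660)
H(W, J) = 660 (H(W, J) = -1*(-660) = 660)
-H(-449, 722) = -1*660 = -660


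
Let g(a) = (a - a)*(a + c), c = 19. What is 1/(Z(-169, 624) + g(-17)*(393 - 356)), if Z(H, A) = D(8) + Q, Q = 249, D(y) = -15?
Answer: 1/234 ≈ 0.0042735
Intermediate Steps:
g(a) = 0 (g(a) = (a - a)*(a + 19) = 0*(19 + a) = 0)
Z(H, A) = 234 (Z(H, A) = -15 + 249 = 234)
1/(Z(-169, 624) + g(-17)*(393 - 356)) = 1/(234 + 0*(393 - 356)) = 1/(234 + 0*37) = 1/(234 + 0) = 1/234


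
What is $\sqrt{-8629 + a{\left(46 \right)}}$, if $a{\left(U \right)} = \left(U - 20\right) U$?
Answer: $i \sqrt{7433} \approx 86.215 i$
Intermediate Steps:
$a{\left(U \right)} = U \left(-20 + U\right)$ ($a{\left(U \right)} = \left(U - 20\right) U = \left(-20 + U\right) U = U \left(-20 + U\right)$)
$\sqrt{-8629 + a{\left(46 \right)}} = \sqrt{-8629 + 46 \left(-20 + 46\right)} = \sqrt{-8629 + 46 \cdot 26} = \sqrt{-8629 + 1196} = \sqrt{-7433} = i \sqrt{7433}$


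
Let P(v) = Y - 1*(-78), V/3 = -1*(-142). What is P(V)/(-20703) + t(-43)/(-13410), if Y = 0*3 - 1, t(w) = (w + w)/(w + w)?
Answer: -351091/92542410 ≈ -0.0037938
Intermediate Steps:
t(w) = 1 (t(w) = (2*w)/((2*w)) = (2*w)*(1/(2*w)) = 1)
V = 426 (V = 3*(-1*(-142)) = 3*142 = 426)
Y = -1 (Y = 0 - 1 = -1)
P(v) = 77 (P(v) = -1 - 1*(-78) = -1 + 78 = 77)
P(V)/(-20703) + t(-43)/(-13410) = 77/(-20703) + 1/(-13410) = 77*(-1/20703) + 1*(-1/13410) = -77/20703 - 1/13410 = -351091/92542410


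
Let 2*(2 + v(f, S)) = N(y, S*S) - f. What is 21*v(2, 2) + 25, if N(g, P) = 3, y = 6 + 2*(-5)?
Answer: -13/2 ≈ -6.5000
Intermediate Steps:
y = -4 (y = 6 - 10 = -4)
v(f, S) = -½ - f/2 (v(f, S) = -2 + (3 - f)/2 = -2 + (3/2 - f/2) = -½ - f/2)
21*v(2, 2) + 25 = 21*(-½ - ½*2) + 25 = 21*(-½ - 1) + 25 = 21*(-3/2) + 25 = -63/2 + 25 = -13/2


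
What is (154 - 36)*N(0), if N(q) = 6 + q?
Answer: 708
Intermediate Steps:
(154 - 36)*N(0) = (154 - 36)*(6 + 0) = 118*6 = 708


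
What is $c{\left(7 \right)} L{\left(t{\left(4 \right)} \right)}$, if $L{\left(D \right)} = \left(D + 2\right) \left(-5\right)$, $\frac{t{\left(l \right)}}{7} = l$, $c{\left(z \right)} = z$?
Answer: $-1050$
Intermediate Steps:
$t{\left(l \right)} = 7 l$
$L{\left(D \right)} = -10 - 5 D$ ($L{\left(D \right)} = \left(2 + D\right) \left(-5\right) = -10 - 5 D$)
$c{\left(7 \right)} L{\left(t{\left(4 \right)} \right)} = 7 \left(-10 - 5 \cdot 7 \cdot 4\right) = 7 \left(-10 - 140\right) = 7 \left(-150\right) = -1050$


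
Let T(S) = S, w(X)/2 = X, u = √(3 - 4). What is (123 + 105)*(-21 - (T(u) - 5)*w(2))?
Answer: -228 - 912*I ≈ -228.0 - 912.0*I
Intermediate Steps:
u = I (u = √(-1) = I ≈ 1.0*I)
w(X) = 2*X
(123 + 105)*(-21 - (T(u) - 5)*w(2)) = (123 + 105)*(-21 - (I - 5)*2*2) = 228*(-21 - (-5 + I)*4) = 228*(-21 - (-20 + 4*I)) = 228*(-21 + (20 - 4*I)) = 228*(-1 - 4*I) = -228 - 912*I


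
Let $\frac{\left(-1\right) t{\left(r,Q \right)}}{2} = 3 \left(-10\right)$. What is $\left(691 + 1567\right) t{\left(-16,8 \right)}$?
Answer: $135480$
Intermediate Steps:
$t{\left(r,Q \right)} = 60$ ($t{\left(r,Q \right)} = - 2 \cdot 3 \left(-10\right) = \left(-2\right) \left(-30\right) = 60$)
$\left(691 + 1567\right) t{\left(-16,8 \right)} = \left(691 + 1567\right) 60 = 2258 \cdot 60 = 135480$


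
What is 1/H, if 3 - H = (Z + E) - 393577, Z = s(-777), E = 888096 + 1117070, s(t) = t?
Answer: -1/1610809 ≈ -6.2081e-7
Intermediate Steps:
E = 2005166
Z = -777
H = -1610809 (H = 3 - ((-777 + 2005166) - 393577) = 3 - (2004389 - 393577) = 3 - 1*1610812 = 3 - 1610812 = -1610809)
1/H = 1/(-1610809) = -1/1610809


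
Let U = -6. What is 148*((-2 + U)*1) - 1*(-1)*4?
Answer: -1180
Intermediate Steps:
148*((-2 + U)*1) - 1*(-1)*4 = 148*((-2 - 6)*1) - 1*(-1)*4 = 148*(-8*1) + 1*4 = 148*(-8) + 4 = -1184 + 4 = -1180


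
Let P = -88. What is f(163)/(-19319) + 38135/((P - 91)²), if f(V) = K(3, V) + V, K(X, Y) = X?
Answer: 731411259/619000079 ≈ 1.1816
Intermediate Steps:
f(V) = 3 + V
f(163)/(-19319) + 38135/((P - 91)²) = (3 + 163)/(-19319) + 38135/((-88 - 91)²) = 166*(-1/19319) + 38135/((-179)²) = -166/19319 + 38135/32041 = 731411259/619000079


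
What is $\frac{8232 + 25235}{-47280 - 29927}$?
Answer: $- \frac{33467}{77207} \approx -0.43347$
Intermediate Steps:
$\frac{8232 + 25235}{-47280 - 29927} = \frac{33467}{-77207} = 33467 \left(- \frac{1}{77207}\right) = - \frac{33467}{77207}$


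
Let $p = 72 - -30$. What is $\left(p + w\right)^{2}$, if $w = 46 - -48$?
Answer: $38416$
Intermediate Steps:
$p = 102$ ($p = 72 + 30 = 102$)
$w = 94$ ($w = 46 + 48 = 94$)
$\left(p + w\right)^{2} = \left(102 + 94\right)^{2} = 196^{2} = 38416$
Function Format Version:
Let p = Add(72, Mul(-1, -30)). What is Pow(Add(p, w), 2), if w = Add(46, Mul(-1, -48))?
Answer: 38416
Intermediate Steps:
p = 102 (p = Add(72, 30) = 102)
w = 94 (w = Add(46, 48) = 94)
Pow(Add(p, w), 2) = Pow(Add(102, 94), 2) = Pow(196, 2) = 38416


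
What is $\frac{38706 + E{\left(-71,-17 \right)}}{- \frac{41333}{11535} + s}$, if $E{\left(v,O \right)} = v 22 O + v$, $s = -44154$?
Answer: $- \frac{751955115}{509357723} \approx -1.4763$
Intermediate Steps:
$E{\left(v,O \right)} = v + 22 O v$ ($E{\left(v,O \right)} = 22 v O + v = 22 O v + v = v + 22 O v$)
$\frac{38706 + E{\left(-71,-17 \right)}}{- \frac{41333}{11535} + s} = \frac{38706 - 71 \left(1 + 22 \left(-17\right)\right)}{- \frac{41333}{11535} - 44154} = \frac{38706 - 71 \left(1 - 374\right)}{\left(-41333\right) \frac{1}{11535} - 44154} = \frac{38706 - -26483}{- \frac{41333}{11535} - 44154} = \frac{38706 + 26483}{- \frac{509357723}{11535}} = 65189 \left(- \frac{11535}{509357723}\right) = - \frac{751955115}{509357723}$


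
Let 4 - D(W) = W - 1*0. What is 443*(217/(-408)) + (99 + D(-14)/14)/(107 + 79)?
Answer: -20812691/88536 ≈ -235.08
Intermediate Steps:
D(W) = 4 - W (D(W) = 4 - (W - 1*0) = 4 - (W + 0) = 4 - W)
443*(217/(-408)) + (99 + D(-14)/14)/(107 + 79) = 443*(217/(-408)) + (99 + (4 - 1*(-14))/14)/(107 + 79) = 443*(217*(-1/408)) + (99 + (4 + 14)*(1/14))/186 = 443*(-217/408) + (99 + 18*(1/14))*(1/186) = -96131/408 + (99 + 9/7)*(1/186) = -96131/408 + (702/7)*(1/186) = -96131/408 + 117/217 = -20812691/88536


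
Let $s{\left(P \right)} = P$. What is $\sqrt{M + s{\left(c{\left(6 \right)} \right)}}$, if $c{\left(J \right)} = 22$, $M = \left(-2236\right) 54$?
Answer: $i \sqrt{120722} \approx 347.45 i$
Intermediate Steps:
$M = -120744$
$\sqrt{M + s{\left(c{\left(6 \right)} \right)}} = \sqrt{-120744 + 22} = \sqrt{-120722} = i \sqrt{120722}$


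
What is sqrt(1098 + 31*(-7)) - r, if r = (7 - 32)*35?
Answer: 875 + sqrt(881) ≈ 904.68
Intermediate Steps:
r = -875 (r = -25*35 = -875)
sqrt(1098 + 31*(-7)) - r = sqrt(1098 + 31*(-7)) - 1*(-875) = sqrt(1098 - 217) + 875 = sqrt(881) + 875 = 875 + sqrt(881)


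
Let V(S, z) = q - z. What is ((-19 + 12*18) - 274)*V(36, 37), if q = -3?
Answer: 3080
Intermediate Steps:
V(S, z) = -3 - z
((-19 + 12*18) - 274)*V(36, 37) = ((-19 + 12*18) - 274)*(-3 - 1*37) = ((-19 + 216) - 274)*(-3 - 37) = (197 - 274)*(-40) = -77*(-40) = 3080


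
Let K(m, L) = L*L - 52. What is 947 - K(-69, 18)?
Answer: 675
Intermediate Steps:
K(m, L) = -52 + L**2 (K(m, L) = L**2 - 52 = -52 + L**2)
947 - K(-69, 18) = 947 - (-52 + 18**2) = 947 - (-52 + 324) = 947 - 1*272 = 947 - 272 = 675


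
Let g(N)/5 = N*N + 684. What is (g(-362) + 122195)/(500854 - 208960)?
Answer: 780835/291894 ≈ 2.6751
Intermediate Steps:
g(N) = 3420 + 5*N² (g(N) = 5*(N*N + 684) = 5*(N² + 684) = 5*(684 + N²) = 3420 + 5*N²)
(g(-362) + 122195)/(500854 - 208960) = ((3420 + 5*(-362)²) + 122195)/(500854 - 208960) = ((3420 + 5*131044) + 122195)/291894 = ((3420 + 655220) + 122195)*(1/291894) = (658640 + 122195)*(1/291894) = 780835*(1/291894) = 780835/291894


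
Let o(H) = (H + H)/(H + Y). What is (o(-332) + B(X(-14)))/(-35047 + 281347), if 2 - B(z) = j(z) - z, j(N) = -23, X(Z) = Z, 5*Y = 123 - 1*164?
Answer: 22031/418956300 ≈ 5.2585e-5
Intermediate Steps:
Y = -41/5 (Y = (123 - 1*164)/5 = (123 - 164)/5 = (⅕)*(-41) = -41/5 ≈ -8.2000)
o(H) = 2*H/(-41/5 + H) (o(H) = (H + H)/(H - 41/5) = (2*H)/(-41/5 + H) = 2*H/(-41/5 + H))
B(z) = 25 + z (B(z) = 2 - (-23 - z) = 2 + (23 + z) = 25 + z)
(o(-332) + B(X(-14)))/(-35047 + 281347) = (10*(-332)/(-41 + 5*(-332)) + (25 - 14))/(-35047 + 281347) = (10*(-332)/(-41 - 1660) + 11)/246300 = (10*(-332)/(-1701) + 11)*(1/246300) = (10*(-332)*(-1/1701) + 11)*(1/246300) = (3320/1701 + 11)*(1/246300) = (22031/1701)*(1/246300) = 22031/418956300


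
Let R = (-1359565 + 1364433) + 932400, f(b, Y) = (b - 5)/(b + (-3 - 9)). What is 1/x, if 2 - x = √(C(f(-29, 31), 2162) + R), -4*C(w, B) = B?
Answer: -4/1873447 - √3746910/1873447 ≈ -0.0010354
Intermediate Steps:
f(b, Y) = (-5 + b)/(-12 + b) (f(b, Y) = (-5 + b)/(b - 12) = (-5 + b)/(-12 + b))
C(w, B) = -B/4
R = 937268 (R = 4868 + 932400 = 937268)
x = 2 - √3746910/2 (x = 2 - √(-¼*2162 + 937268) = 2 - √(-1081/2 + 937268) = 2 - √(1873455/2) = 2 - √3746910/2 ≈ -965.85)
1/x = 1/(2 - √3746910/2)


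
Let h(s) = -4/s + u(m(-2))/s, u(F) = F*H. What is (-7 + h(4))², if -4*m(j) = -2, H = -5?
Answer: 4761/64 ≈ 74.391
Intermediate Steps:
m(j) = ½ (m(j) = -¼*(-2) = ½)
u(F) = -5*F (u(F) = F*(-5) = -5*F)
h(s) = -13/(2*s) (h(s) = -4/s + (-5*½)/s = -4/s - 5/(2*s) = -13/(2*s))
(-7 + h(4))² = (-7 - 13/2/4)² = (-7 - 13/2*¼)² = (-7 - 13/8)² = (-69/8)² = 4761/64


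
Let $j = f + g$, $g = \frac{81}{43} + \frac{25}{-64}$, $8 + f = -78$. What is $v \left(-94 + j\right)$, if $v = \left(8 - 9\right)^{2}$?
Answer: $- \frac{491251}{2752} \approx -178.51$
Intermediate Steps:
$f = -86$ ($f = -8 - 78 = -86$)
$g = \frac{4109}{2752}$ ($g = 81 \cdot \frac{1}{43} + 25 \left(- \frac{1}{64}\right) = \frac{81}{43} - \frac{25}{64} = \frac{4109}{2752} \approx 1.4931$)
$v = 1$ ($v = \left(-1\right)^{2} = 1$)
$j = - \frac{232563}{2752}$ ($j = -86 + \frac{4109}{2752} = - \frac{232563}{2752} \approx -84.507$)
$v \left(-94 + j\right) = 1 \left(-94 - \frac{232563}{2752}\right) = 1 \left(- \frac{491251}{2752}\right) = - \frac{491251}{2752}$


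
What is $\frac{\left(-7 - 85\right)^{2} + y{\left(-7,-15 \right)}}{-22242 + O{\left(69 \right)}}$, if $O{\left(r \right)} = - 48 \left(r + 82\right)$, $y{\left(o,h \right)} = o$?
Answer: $- \frac{2819}{9830} \approx -0.28678$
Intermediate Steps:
$O{\left(r \right)} = -3936 - 48 r$ ($O{\left(r \right)} = - 48 \left(82 + r\right) = -3936 - 48 r$)
$\frac{\left(-7 - 85\right)^{2} + y{\left(-7,-15 \right)}}{-22242 + O{\left(69 \right)}} = \frac{\left(-7 - 85\right)^{2} - 7}{-22242 - 7248} = \frac{\left(-92\right)^{2} - 7}{-22242 - 7248} = \frac{8464 - 7}{-22242 - 7248} = \frac{8457}{-29490} = 8457 \left(- \frac{1}{29490}\right) = - \frac{2819}{9830}$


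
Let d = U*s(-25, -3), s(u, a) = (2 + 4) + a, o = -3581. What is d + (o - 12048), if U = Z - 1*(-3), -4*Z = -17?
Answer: -62429/4 ≈ -15607.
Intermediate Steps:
s(u, a) = 6 + a
Z = 17/4 (Z = -¼*(-17) = 17/4 ≈ 4.2500)
U = 29/4 (U = 17/4 - 1*(-3) = 17/4 + 3 = 29/4 ≈ 7.2500)
d = 87/4 (d = 29*(6 - 3)/4 = (29/4)*3 = 87/4 ≈ 21.750)
d + (o - 12048) = 87/4 + (-3581 - 12048) = 87/4 - 15629 = -62429/4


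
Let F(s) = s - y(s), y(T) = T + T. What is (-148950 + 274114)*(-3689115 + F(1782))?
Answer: -461967432108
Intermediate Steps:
y(T) = 2*T
F(s) = -s (F(s) = s - 2*s = -s)
(-148950 + 274114)*(-3689115 + F(1782)) = (-148950 + 274114)*(-3689115 - 1*1782) = 125164*(-3689115 - 1782) = 125164*(-3690897) = -461967432108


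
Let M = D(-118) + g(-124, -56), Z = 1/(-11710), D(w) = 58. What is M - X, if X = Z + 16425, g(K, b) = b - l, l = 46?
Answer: -192851989/11710 ≈ -16469.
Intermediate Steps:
g(K, b) = -46 + b (g(K, b) = b - 1*46 = b - 46 = -46 + b)
Z = -1/11710 ≈ -8.5397e-5
M = -44 (M = 58 + (-46 - 56) = 58 - 102 = -44)
X = 192336749/11710 (X = -1/11710 + 16425 = 192336749/11710 ≈ 16425.)
M - X = -44 - 1*192336749/11710 = -44 - 192336749/11710 = -192851989/11710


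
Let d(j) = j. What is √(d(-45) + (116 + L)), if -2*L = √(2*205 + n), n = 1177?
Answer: √(284 - 46*√3)/2 ≈ 7.1471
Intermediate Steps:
L = -23*√3/2 (L = -√(2*205 + 1177)/2 = -√(410 + 1177)/2 = -23*√3/2 ≈ -19.919)
√(d(-45) + (116 + L)) = √(-45 + (116 - 23*√3/2)) = √(71 - 23*√3/2)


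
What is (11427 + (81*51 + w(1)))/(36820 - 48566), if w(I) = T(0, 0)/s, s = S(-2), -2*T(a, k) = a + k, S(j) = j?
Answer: -7779/5873 ≈ -1.3245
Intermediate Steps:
T(a, k) = -a/2 - k/2 (T(a, k) = -(a + k)/2 = -a/2 - k/2)
s = -2
w(I) = 0 (w(I) = (-1/2*0 - 1/2*0)/(-2) = (0 + 0)*(-1/2) = 0*(-1/2) = 0)
(11427 + (81*51 + w(1)))/(36820 - 48566) = (11427 + (81*51 + 0))/(36820 - 48566) = (11427 + (4131 + 0))/(-11746) = (11427 + 4131)*(-1/11746) = 15558*(-1/11746) = -7779/5873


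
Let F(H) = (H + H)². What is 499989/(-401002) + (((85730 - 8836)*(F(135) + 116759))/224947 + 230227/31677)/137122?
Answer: -10830737266127255810/13993291995165392037 ≈ -0.77399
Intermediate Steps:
F(H) = 4*H² (F(H) = (2*H)² = 4*H²)
499989/(-401002) + (((85730 - 8836)*(F(135) + 116759))/224947 + 230227/31677)/137122 = 499989/(-401002) + (((85730 - 8836)*(4*135² + 116759))/224947 + 230227/31677)/137122 = 499989*(-1/401002) + ((76894*(4*18225 + 116759))*(1/224947) + 230227*(1/31677))*(1/137122) = -71427/57286 + ((76894*(72900 + 116759))*(1/224947) + 230227/31677)*(1/137122) = -71427/57286 + ((76894*189659)*(1/224947) + 230227/31677)*(1/137122) = -71427/57286 + (14583639146*(1/224947) + 230227/31677)*(1/137122) = -71427/57286 + (14583639146/224947 + 230227/31677)*(1/137122) = -71427/57286 + (462017726100811/7125646119)*(1/137122) = -71427/57286 + 462017726100811/977082847129518 = -10830737266127255810/13993291995165392037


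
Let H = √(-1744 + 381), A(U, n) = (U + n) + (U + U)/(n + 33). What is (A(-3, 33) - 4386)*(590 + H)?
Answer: -28271030/11 - 47917*I*√1363/11 ≈ -2.5701e+6 - 1.6082e+5*I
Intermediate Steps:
A(U, n) = U + n + 2*U/(33 + n) (A(U, n) = (U + n) + (2*U)/(33 + n) = (U + n) + 2*U/(33 + n) = U + n + 2*U/(33 + n))
H = I*√1363 (H = √(-1363) = I*√1363 ≈ 36.919*I)
(A(-3, 33) - 4386)*(590 + H) = ((33² + 33*33 + 35*(-3) - 3*33)/(33 + 33) - 4386)*(590 + I*√1363) = ((1089 + 1089 - 105 - 99)/66 - 4386)*(590 + I*√1363) = ((1/66)*1974 - 4386)*(590 + I*√1363) = (329/11 - 4386)*(590 + I*√1363) = -47917*(590 + I*√1363)/11 = -28271030/11 - 47917*I*√1363/11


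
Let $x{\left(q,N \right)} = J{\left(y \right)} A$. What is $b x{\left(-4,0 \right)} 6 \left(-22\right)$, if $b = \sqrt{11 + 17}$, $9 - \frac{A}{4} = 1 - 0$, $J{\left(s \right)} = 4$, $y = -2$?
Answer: $- 33792 \sqrt{7} \approx -89405.0$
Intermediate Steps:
$A = 32$ ($A = 36 - 4 \left(1 - 0\right) = 36 - 4 \left(1 + 0\right) = 36 - 4 = 32$)
$x{\left(q,N \right)} = 128$ ($x{\left(q,N \right)} = 4 \cdot 32 = 128$)
$b = 2 \sqrt{7}$ ($b = \sqrt{28} = 2 \sqrt{7} \approx 5.2915$)
$b x{\left(-4,0 \right)} 6 \left(-22\right) = 2 \sqrt{7} \cdot 128 \cdot 6 \left(-22\right) = 2 \sqrt{7} \cdot 768 \left(-22\right) = 1536 \sqrt{7} \left(-22\right) = - 33792 \sqrt{7}$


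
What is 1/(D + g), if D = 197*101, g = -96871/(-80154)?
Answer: 1098/21848233 ≈ 5.0256e-5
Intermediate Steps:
g = 1327/1098 (g = -96871*(-1/80154) = 1327/1098 ≈ 1.2086)
D = 19897
1/(D + g) = 1/(19897 + 1327/1098) = 1/(21848233/1098) = 1098/21848233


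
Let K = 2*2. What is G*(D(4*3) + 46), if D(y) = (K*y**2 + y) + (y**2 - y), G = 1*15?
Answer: 11490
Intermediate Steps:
G = 15
K = 4
D(y) = 5*y**2 (D(y) = (4*y**2 + y) + (y**2 - y) = (y + 4*y**2) + (y**2 - y) = 5*y**2)
G*(D(4*3) + 46) = 15*(5*(4*3)**2 + 46) = 15*(5*12**2 + 46) = 15*(5*144 + 46) = 15*(720 + 46) = 15*766 = 11490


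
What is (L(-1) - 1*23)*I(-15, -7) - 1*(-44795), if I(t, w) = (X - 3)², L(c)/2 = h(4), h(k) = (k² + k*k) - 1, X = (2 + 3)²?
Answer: 63671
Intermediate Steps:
X = 25 (X = 5² = 25)
h(k) = -1 + 2*k² (h(k) = (k² + k²) - 1 = 2*k² - 1 = -1 + 2*k²)
L(c) = 62 (L(c) = 2*(-1 + 2*4²) = 2*(-1 + 2*16) = 2*(-1 + 32) = 2*31 = 62)
I(t, w) = 484 (I(t, w) = (25 - 3)² = 22² = 484)
(L(-1) - 1*23)*I(-15, -7) - 1*(-44795) = (62 - 1*23)*484 - 1*(-44795) = (62 - 23)*484 + 44795 = 39*484 + 44795 = 18876 + 44795 = 63671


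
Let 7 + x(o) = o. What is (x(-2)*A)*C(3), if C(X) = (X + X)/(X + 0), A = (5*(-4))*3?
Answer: 1080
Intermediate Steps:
A = -60 (A = -20*3 = -60)
x(o) = -7 + o
C(X) = 2 (C(X) = (2*X)/X = 2)
(x(-2)*A)*C(3) = ((-7 - 2)*(-60))*2 = -9*(-60)*2 = 540*2 = 1080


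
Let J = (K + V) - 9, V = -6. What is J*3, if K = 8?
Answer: -21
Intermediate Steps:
J = -7 (J = (8 - 6) - 9 = 2 - 9 = -7)
J*3 = -7*3 = -21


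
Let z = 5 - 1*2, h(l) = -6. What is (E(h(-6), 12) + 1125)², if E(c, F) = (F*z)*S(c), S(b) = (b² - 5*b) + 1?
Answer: 12510369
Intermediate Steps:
z = 3 (z = 5 - 2 = 3)
S(b) = 1 + b² - 5*b
E(c, F) = 3*F*(1 + c² - 5*c) (E(c, F) = (F*3)*(1 + c² - 5*c) = (3*F)*(1 + c² - 5*c) = 3*F*(1 + c² - 5*c))
(E(h(-6), 12) + 1125)² = (3*12*(1 + (-6)² - 5*(-6)) + 1125)² = (3*12*(1 + 36 + 30) + 1125)² = (3*12*67 + 1125)² = (2412 + 1125)² = 3537² = 12510369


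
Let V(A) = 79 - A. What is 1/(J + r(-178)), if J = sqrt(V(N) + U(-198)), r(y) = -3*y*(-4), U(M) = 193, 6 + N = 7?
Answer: -2136/4562225 - sqrt(271)/4562225 ≈ -0.00047180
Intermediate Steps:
N = 1 (N = -6 + 7 = 1)
r(y) = 12*y
J = sqrt(271) (J = sqrt((79 - 1*1) + 193) = sqrt((79 - 1) + 193) = sqrt(78 + 193) = sqrt(271) ≈ 16.462)
1/(J + r(-178)) = 1/(sqrt(271) + 12*(-178)) = 1/(sqrt(271) - 2136) = 1/(-2136 + sqrt(271))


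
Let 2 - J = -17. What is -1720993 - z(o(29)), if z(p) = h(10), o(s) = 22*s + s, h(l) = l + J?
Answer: -1721022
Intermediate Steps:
J = 19 (J = 2 - 1*(-17) = 2 + 17 = 19)
h(l) = 19 + l (h(l) = l + 19 = 19 + l)
o(s) = 23*s
z(p) = 29 (z(p) = 19 + 10 = 29)
-1720993 - z(o(29)) = -1720993 - 1*29 = -1720993 - 29 = -1721022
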